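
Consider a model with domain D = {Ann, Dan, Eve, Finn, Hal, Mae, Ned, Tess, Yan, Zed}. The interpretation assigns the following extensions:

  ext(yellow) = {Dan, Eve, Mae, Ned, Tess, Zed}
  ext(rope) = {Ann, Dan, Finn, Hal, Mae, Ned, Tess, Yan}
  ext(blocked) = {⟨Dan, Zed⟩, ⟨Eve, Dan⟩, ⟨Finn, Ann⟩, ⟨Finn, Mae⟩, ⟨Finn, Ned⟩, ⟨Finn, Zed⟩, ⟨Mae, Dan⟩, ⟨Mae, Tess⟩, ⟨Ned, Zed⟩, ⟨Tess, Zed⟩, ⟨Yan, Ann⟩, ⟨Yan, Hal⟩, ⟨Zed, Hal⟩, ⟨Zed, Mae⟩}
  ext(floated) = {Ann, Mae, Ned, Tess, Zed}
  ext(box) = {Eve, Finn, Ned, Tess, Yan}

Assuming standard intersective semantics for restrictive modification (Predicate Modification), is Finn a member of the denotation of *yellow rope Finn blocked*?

⟦Finn blocked⟧ = {x : ⟨Finn, x⟩ ∈ ⟦blocked⟧} = {Ann, Mae, Ned, Zed}
⟦rope⟧ = {Ann, Dan, Finn, Hal, Mae, Ned, Tess, Yan}
… ∩ ⟦Finn blocked⟧ = {Ann, Dan, Finn, Hal, Mae, Ned, Tess, Yan} ∩ {Ann, Mae, Ned, Zed} = {Ann, Mae, Ned}
… ∩ ⟦yellow⟧ = {Ann, Mae, Ned} ∩ {Dan, Eve, Mae, Ned, Tess, Zed} = {Mae, Ned}
⟦yellow rope Finn blocked⟧ = {Mae, Ned}; Finn ∉ this set.

no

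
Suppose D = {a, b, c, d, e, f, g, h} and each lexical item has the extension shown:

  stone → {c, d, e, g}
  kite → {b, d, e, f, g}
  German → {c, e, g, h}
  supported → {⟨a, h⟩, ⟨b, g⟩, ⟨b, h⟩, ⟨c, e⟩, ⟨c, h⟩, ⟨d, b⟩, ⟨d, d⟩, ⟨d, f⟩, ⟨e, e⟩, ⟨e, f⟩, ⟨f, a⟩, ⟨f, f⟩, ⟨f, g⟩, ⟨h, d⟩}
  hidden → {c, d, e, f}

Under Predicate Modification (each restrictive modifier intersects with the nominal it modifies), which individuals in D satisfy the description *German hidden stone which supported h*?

⟦which supported h⟧ = {x : ⟨x, h⟩ ∈ ⟦supported⟧} = {a, b, c}
⟦stone⟧ = {c, d, e, g}
… ∩ ⟦which supported h⟧ = {c, d, e, g} ∩ {a, b, c} = {c}
… ∩ ⟦German⟧ = {c} ∩ {c, e, g, h} = {c}
… ∩ ⟦hidden⟧ = {c} ∩ {c, d, e, f} = {c}
So ⟦German hidden stone which supported h⟧ = {c}.

{c}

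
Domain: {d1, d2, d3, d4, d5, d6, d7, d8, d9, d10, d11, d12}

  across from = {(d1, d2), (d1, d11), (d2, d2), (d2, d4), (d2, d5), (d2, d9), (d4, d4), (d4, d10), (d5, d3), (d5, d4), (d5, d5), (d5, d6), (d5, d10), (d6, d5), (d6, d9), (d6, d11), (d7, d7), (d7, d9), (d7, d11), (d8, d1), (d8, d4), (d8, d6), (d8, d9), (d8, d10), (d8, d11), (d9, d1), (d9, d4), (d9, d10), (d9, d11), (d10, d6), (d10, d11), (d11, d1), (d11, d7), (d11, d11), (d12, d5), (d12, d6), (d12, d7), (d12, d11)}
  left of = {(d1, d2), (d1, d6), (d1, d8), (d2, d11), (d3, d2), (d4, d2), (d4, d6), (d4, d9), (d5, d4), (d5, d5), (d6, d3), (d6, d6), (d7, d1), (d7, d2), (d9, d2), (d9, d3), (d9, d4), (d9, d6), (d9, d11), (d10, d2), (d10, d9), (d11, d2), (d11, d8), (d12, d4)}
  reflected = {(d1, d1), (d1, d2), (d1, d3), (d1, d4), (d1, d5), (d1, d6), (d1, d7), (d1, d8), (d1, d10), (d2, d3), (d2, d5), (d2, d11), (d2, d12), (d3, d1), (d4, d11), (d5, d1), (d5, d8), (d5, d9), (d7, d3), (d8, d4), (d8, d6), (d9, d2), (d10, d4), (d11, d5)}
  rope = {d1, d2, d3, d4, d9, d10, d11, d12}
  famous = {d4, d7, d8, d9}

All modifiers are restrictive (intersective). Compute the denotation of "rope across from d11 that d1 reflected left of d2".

{d1, d10}

⟦across from d11⟧ = {x : ⟨x, d11⟩ ∈ ⟦across from⟧} = {d1, d6, d7, d8, d9, d10, d11, d12}
⟦that d1 reflected⟧ = {x : ⟨d1, x⟩ ∈ ⟦reflected⟧} = {d1, d2, d3, d4, d5, d6, d7, d8, d10}
⟦left of d2⟧ = {x : ⟨x, d2⟩ ∈ ⟦left of⟧} = {d1, d3, d4, d7, d9, d10, d11}
⟦rope⟧ = {d1, d2, d3, d4, d9, d10, d11, d12}
… ∩ ⟦across from d11⟧ = {d1, d2, d3, d4, d9, d10, d11, d12} ∩ {d1, d6, d7, d8, d9, d10, d11, d12} = {d1, d9, d10, d11, d12}
… ∩ ⟦that d1 reflected⟧ = {d1, d9, d10, d11, d12} ∩ {d1, d2, d3, d4, d5, d6, d7, d8, d10} = {d1, d10}
… ∩ ⟦left of d2⟧ = {d1, d10} ∩ {d1, d3, d4, d7, d9, d10, d11} = {d1, d10}
So ⟦rope across from d11 that d1 reflected left of d2⟧ = {d1, d10}.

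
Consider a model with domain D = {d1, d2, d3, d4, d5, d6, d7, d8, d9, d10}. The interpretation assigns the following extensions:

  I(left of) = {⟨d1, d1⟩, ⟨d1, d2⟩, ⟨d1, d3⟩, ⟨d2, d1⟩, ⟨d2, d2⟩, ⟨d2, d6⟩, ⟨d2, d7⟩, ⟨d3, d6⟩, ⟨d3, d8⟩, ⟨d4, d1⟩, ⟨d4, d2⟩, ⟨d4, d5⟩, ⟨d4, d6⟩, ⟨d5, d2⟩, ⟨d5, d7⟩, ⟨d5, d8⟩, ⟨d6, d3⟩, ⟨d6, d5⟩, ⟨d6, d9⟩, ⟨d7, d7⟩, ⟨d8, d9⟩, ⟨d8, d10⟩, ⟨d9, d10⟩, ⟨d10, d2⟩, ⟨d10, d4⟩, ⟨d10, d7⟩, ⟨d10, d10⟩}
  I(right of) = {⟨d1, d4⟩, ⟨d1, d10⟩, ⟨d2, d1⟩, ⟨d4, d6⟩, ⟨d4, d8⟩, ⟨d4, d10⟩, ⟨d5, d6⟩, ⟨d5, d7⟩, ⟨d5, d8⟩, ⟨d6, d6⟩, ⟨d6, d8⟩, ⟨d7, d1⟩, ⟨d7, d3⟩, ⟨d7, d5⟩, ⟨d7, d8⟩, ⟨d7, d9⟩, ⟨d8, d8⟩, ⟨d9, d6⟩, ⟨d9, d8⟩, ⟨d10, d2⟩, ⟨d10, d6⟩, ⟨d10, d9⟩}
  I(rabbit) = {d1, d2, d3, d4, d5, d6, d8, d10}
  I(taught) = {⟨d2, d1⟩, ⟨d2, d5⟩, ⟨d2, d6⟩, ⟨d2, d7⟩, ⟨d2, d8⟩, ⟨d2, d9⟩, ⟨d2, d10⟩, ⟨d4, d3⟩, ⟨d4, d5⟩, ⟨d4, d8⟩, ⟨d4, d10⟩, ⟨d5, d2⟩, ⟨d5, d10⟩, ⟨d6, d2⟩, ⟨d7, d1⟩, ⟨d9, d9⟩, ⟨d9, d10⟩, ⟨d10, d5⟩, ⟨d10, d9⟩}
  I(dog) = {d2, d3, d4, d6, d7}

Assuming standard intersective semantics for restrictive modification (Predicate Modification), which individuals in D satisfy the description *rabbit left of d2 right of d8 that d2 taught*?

⟦left of d2⟧ = {x : ⟨x, d2⟩ ∈ ⟦left of⟧} = {d1, d2, d4, d5, d10}
⟦right of d8⟧ = {x : ⟨x, d8⟩ ∈ ⟦right of⟧} = {d4, d5, d6, d7, d8, d9}
⟦that d2 taught⟧ = {x : ⟨d2, x⟩ ∈ ⟦taught⟧} = {d1, d5, d6, d7, d8, d9, d10}
⟦rabbit⟧ = {d1, d2, d3, d4, d5, d6, d8, d10}
… ∩ ⟦left of d2⟧ = {d1, d2, d3, d4, d5, d6, d8, d10} ∩ {d1, d2, d4, d5, d10} = {d1, d2, d4, d5, d10}
… ∩ ⟦right of d8⟧ = {d1, d2, d4, d5, d10} ∩ {d4, d5, d6, d7, d8, d9} = {d4, d5}
… ∩ ⟦that d2 taught⟧ = {d4, d5} ∩ {d1, d5, d6, d7, d8, d9, d10} = {d5}
So ⟦rabbit left of d2 right of d8 that d2 taught⟧ = {d5}.

{d5}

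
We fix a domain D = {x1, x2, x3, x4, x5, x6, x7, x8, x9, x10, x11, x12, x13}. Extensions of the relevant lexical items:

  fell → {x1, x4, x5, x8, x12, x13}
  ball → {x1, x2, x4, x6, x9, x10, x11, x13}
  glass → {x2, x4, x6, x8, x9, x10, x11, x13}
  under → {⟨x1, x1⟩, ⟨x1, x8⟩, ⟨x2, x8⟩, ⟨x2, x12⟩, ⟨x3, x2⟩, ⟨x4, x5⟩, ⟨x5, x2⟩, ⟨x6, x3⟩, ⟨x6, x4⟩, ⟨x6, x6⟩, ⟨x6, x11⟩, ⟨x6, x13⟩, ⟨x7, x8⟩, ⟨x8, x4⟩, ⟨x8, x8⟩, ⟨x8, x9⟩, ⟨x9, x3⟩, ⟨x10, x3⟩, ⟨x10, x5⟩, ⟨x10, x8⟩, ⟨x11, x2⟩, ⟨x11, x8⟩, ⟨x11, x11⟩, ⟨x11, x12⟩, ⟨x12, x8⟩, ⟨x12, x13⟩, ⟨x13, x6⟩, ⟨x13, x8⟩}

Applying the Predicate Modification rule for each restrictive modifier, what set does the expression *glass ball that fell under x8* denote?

{x13}

⟦that fell⟧ = ⟦fell⟧ = {x1, x4, x5, x8, x12, x13}
⟦under x8⟧ = {x : ⟨x, x8⟩ ∈ ⟦under⟧} = {x1, x2, x7, x8, x10, x11, x12, x13}
⟦ball⟧ = {x1, x2, x4, x6, x9, x10, x11, x13}
… ∩ ⟦that fell⟧ = {x1, x2, x4, x6, x9, x10, x11, x13} ∩ {x1, x4, x5, x8, x12, x13} = {x1, x4, x13}
… ∩ ⟦under x8⟧ = {x1, x4, x13} ∩ {x1, x2, x7, x8, x10, x11, x12, x13} = {x1, x13}
… ∩ ⟦glass⟧ = {x1, x13} ∩ {x2, x4, x6, x8, x9, x10, x11, x13} = {x13}
So ⟦glass ball that fell under x8⟧ = {x13}.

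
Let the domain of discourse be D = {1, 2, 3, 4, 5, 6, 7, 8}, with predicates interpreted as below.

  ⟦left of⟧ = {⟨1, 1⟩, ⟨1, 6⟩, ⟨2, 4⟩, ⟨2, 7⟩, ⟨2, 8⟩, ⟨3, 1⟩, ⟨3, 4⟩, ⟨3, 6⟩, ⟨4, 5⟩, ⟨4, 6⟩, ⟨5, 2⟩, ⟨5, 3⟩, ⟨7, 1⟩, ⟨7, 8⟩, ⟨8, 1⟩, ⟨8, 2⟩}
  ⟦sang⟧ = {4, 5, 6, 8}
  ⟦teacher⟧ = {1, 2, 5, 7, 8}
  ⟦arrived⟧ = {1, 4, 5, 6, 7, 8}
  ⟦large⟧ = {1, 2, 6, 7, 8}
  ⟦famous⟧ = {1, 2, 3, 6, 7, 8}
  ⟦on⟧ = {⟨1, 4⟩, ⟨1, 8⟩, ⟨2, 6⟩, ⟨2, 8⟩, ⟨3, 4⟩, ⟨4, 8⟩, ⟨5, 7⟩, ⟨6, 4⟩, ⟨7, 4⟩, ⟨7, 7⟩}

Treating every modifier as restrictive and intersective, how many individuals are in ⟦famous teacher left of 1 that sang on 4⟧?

0

⟦left of 1⟧ = {x : ⟨x, 1⟩ ∈ ⟦left of⟧} = {1, 3, 7, 8}
⟦that sang⟧ = ⟦sang⟧ = {4, 5, 6, 8}
⟦on 4⟧ = {x : ⟨x, 4⟩ ∈ ⟦on⟧} = {1, 3, 6, 7}
⟦teacher⟧ = {1, 2, 5, 7, 8}
… ∩ ⟦left of 1⟧ = {1, 2, 5, 7, 8} ∩ {1, 3, 7, 8} = {1, 7, 8}
… ∩ ⟦that sang⟧ = {1, 7, 8} ∩ {4, 5, 6, 8} = {8}
… ∩ ⟦on 4⟧ = {8} ∩ {1, 3, 6, 7} = ∅
… ∩ ⟦famous⟧ = ∅ ∩ {1, 2, 3, 6, 7, 8} = ∅
⟦famous teacher left of 1 that sang on 4⟧ = ∅, so the cardinality is 0.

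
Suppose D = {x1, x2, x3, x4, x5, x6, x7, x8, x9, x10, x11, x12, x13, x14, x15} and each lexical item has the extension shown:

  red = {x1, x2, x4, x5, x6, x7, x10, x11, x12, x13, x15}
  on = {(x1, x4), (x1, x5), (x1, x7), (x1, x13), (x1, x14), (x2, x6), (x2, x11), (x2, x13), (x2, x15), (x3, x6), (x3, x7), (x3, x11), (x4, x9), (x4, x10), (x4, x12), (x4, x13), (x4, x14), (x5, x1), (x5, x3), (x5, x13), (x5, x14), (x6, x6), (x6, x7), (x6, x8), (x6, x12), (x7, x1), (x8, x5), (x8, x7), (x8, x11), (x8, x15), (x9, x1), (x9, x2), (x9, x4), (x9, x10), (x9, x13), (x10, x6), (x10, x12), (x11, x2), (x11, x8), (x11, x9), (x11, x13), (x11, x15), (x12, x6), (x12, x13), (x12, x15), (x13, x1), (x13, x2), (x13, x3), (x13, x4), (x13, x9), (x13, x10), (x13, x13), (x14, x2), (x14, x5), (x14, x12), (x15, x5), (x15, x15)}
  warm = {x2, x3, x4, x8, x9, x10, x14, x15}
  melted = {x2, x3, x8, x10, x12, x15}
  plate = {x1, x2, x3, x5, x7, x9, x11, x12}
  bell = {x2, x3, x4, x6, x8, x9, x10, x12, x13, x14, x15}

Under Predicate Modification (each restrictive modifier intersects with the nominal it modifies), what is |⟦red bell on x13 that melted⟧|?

2

⟦on x13⟧ = {x : ⟨x, x13⟩ ∈ ⟦on⟧} = {x1, x2, x4, x5, x9, x11, x12, x13}
⟦that melted⟧ = ⟦melted⟧ = {x2, x3, x8, x10, x12, x15}
⟦bell⟧ = {x2, x3, x4, x6, x8, x9, x10, x12, x13, x14, x15}
… ∩ ⟦on x13⟧ = {x2, x3, x4, x6, x8, x9, x10, x12, x13, x14, x15} ∩ {x1, x2, x4, x5, x9, x11, x12, x13} = {x2, x4, x9, x12, x13}
… ∩ ⟦that melted⟧ = {x2, x4, x9, x12, x13} ∩ {x2, x3, x8, x10, x12, x15} = {x2, x12}
… ∩ ⟦red⟧ = {x2, x12} ∩ {x1, x2, x4, x5, x6, x7, x10, x11, x12, x13, x15} = {x2, x12}
⟦red bell on x13 that melted⟧ = {x2, x12}, so the cardinality is 2.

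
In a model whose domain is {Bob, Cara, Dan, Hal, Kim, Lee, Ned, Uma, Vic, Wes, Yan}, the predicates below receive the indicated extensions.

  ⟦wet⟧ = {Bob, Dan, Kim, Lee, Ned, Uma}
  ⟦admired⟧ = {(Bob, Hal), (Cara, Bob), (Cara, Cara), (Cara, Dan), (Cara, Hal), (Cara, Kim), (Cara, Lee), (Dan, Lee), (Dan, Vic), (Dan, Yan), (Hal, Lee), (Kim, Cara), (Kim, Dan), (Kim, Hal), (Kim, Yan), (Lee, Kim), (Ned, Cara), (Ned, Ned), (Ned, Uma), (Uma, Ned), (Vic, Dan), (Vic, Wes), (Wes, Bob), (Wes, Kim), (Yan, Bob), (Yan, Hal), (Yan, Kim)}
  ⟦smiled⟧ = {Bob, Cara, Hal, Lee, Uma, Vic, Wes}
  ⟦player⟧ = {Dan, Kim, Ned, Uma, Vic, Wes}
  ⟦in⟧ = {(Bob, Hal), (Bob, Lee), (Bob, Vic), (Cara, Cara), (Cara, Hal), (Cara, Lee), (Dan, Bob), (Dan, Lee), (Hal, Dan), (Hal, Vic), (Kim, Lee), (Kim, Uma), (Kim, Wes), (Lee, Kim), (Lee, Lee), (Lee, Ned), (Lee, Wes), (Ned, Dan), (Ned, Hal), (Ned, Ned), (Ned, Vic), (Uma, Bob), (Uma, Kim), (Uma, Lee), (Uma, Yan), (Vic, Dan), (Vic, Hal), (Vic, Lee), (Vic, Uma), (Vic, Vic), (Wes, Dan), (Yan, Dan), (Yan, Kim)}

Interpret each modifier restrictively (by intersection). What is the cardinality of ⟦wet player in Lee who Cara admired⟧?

⟦in Lee⟧ = {x : ⟨x, Lee⟩ ∈ ⟦in⟧} = {Bob, Cara, Dan, Kim, Lee, Uma, Vic}
⟦who Cara admired⟧ = {x : ⟨Cara, x⟩ ∈ ⟦admired⟧} = {Bob, Cara, Dan, Hal, Kim, Lee}
⟦player⟧ = {Dan, Kim, Ned, Uma, Vic, Wes}
… ∩ ⟦in Lee⟧ = {Dan, Kim, Ned, Uma, Vic, Wes} ∩ {Bob, Cara, Dan, Kim, Lee, Uma, Vic} = {Dan, Kim, Uma, Vic}
… ∩ ⟦who Cara admired⟧ = {Dan, Kim, Uma, Vic} ∩ {Bob, Cara, Dan, Hal, Kim, Lee} = {Dan, Kim}
… ∩ ⟦wet⟧ = {Dan, Kim} ∩ {Bob, Dan, Kim, Lee, Ned, Uma} = {Dan, Kim}
⟦wet player in Lee who Cara admired⟧ = {Dan, Kim}, so the cardinality is 2.

2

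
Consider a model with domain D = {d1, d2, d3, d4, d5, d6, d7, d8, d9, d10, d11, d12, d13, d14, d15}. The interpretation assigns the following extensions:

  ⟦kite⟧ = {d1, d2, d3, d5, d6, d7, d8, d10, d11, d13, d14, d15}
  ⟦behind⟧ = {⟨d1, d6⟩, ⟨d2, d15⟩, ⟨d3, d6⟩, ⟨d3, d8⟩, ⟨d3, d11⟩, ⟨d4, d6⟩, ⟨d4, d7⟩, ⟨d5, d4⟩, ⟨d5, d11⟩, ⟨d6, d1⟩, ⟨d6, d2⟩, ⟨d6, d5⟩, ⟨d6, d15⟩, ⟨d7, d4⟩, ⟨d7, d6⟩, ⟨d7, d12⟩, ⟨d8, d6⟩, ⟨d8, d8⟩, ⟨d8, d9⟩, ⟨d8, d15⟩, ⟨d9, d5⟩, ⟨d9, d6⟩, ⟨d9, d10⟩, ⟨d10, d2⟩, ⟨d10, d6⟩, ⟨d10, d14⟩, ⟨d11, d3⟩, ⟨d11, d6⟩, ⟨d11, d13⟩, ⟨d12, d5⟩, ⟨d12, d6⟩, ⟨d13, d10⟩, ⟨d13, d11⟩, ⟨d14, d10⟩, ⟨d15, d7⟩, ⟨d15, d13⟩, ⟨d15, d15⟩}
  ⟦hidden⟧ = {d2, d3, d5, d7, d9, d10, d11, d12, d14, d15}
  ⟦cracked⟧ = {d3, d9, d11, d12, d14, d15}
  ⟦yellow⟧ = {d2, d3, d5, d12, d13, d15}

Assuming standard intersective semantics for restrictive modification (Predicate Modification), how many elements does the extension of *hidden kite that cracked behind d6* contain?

2

⟦that cracked⟧ = ⟦cracked⟧ = {d3, d9, d11, d12, d14, d15}
⟦behind d6⟧ = {x : ⟨x, d6⟩ ∈ ⟦behind⟧} = {d1, d3, d4, d7, d8, d9, d10, d11, d12}
⟦kite⟧ = {d1, d2, d3, d5, d6, d7, d8, d10, d11, d13, d14, d15}
… ∩ ⟦that cracked⟧ = {d1, d2, d3, d5, d6, d7, d8, d10, d11, d13, d14, d15} ∩ {d3, d9, d11, d12, d14, d15} = {d3, d11, d14, d15}
… ∩ ⟦behind d6⟧ = {d3, d11, d14, d15} ∩ {d1, d3, d4, d7, d8, d9, d10, d11, d12} = {d3, d11}
… ∩ ⟦hidden⟧ = {d3, d11} ∩ {d2, d3, d5, d7, d9, d10, d11, d12, d14, d15} = {d3, d11}
⟦hidden kite that cracked behind d6⟧ = {d3, d11}, so the cardinality is 2.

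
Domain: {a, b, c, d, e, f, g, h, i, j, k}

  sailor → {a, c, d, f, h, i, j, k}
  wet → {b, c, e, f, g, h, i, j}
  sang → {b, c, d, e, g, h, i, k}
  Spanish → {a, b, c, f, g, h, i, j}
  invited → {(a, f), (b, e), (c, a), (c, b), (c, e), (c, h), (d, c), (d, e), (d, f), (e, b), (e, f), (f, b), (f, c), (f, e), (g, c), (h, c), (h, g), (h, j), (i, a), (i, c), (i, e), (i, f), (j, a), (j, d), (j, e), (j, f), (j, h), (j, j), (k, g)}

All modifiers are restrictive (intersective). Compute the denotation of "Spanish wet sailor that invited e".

{c, f, i, j}

⟦that invited e⟧ = {x : ⟨x, e⟩ ∈ ⟦invited⟧} = {b, c, d, f, i, j}
⟦sailor⟧ = {a, c, d, f, h, i, j, k}
… ∩ ⟦that invited e⟧ = {a, c, d, f, h, i, j, k} ∩ {b, c, d, f, i, j} = {c, d, f, i, j}
… ∩ ⟦Spanish⟧ = {c, d, f, i, j} ∩ {a, b, c, f, g, h, i, j} = {c, f, i, j}
… ∩ ⟦wet⟧ = {c, f, i, j} ∩ {b, c, e, f, g, h, i, j} = {c, f, i, j}
So ⟦Spanish wet sailor that invited e⟧ = {c, f, i, j}.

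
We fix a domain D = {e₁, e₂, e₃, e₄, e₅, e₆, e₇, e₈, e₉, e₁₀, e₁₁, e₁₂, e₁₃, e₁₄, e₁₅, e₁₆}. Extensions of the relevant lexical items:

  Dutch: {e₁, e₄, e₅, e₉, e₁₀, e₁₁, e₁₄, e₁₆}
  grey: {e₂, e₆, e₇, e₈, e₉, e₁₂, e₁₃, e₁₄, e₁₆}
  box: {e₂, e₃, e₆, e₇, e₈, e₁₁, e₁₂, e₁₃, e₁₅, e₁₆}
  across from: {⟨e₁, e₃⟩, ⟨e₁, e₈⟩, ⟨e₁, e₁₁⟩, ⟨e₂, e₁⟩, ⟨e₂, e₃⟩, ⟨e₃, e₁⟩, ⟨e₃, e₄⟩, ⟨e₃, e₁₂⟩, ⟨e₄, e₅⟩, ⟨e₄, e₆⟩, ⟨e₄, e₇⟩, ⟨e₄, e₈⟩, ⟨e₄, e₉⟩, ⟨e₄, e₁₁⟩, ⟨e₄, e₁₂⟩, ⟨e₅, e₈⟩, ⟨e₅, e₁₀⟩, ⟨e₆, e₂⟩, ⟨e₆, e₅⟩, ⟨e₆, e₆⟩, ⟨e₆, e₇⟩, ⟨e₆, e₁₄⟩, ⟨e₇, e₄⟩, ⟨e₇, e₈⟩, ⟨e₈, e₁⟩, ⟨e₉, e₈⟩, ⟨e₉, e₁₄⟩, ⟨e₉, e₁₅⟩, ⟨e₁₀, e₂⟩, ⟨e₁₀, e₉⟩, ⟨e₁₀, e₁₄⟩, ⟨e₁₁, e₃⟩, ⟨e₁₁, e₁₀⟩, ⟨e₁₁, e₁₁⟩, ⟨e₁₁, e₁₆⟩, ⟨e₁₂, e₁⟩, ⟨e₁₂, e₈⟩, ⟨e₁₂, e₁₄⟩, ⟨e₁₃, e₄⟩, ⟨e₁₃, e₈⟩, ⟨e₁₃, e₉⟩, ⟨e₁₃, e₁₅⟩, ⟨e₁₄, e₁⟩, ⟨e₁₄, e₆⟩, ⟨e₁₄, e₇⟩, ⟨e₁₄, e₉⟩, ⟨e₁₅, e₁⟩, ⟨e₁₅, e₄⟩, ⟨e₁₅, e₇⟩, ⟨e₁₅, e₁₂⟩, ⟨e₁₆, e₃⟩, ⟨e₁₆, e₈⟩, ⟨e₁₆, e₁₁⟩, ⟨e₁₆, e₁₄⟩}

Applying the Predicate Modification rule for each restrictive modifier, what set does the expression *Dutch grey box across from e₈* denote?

{e₁₆}

⟦across from e₈⟧ = {x : ⟨x, e₈⟩ ∈ ⟦across from⟧} = {e₁, e₄, e₅, e₇, e₉, e₁₂, e₁₃, e₁₆}
⟦box⟧ = {e₂, e₃, e₆, e₇, e₈, e₁₁, e₁₂, e₁₃, e₁₅, e₁₆}
… ∩ ⟦across from e₈⟧ = {e₂, e₃, e₆, e₇, e₈, e₁₁, e₁₂, e₁₃, e₁₅, e₁₆} ∩ {e₁, e₄, e₅, e₇, e₉, e₁₂, e₁₃, e₁₆} = {e₇, e₁₂, e₁₃, e₁₆}
… ∩ ⟦Dutch⟧ = {e₇, e₁₂, e₁₃, e₁₆} ∩ {e₁, e₄, e₅, e₉, e₁₀, e₁₁, e₁₄, e₁₆} = {e₁₆}
… ∩ ⟦grey⟧ = {e₁₆} ∩ {e₂, e₆, e₇, e₈, e₉, e₁₂, e₁₃, e₁₄, e₁₆} = {e₁₆}
So ⟦Dutch grey box across from e₈⟧ = {e₁₆}.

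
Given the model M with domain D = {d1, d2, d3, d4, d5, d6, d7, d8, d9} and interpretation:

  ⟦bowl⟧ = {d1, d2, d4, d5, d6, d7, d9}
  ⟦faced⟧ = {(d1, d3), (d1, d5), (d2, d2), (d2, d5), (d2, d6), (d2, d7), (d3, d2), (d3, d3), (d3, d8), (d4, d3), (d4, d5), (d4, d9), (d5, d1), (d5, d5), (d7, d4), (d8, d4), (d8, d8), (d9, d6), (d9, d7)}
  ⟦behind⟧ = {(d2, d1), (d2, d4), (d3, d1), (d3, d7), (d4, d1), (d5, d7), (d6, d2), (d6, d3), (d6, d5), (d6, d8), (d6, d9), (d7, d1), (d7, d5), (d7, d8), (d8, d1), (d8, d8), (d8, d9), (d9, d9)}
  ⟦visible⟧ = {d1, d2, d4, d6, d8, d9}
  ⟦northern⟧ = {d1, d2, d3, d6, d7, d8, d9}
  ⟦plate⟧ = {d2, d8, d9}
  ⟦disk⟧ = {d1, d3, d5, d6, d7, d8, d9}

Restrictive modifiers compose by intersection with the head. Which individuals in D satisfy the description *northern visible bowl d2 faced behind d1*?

{d2}

⟦d2 faced⟧ = {x : ⟨d2, x⟩ ∈ ⟦faced⟧} = {d2, d5, d6, d7}
⟦behind d1⟧ = {x : ⟨x, d1⟩ ∈ ⟦behind⟧} = {d2, d3, d4, d7, d8}
⟦bowl⟧ = {d1, d2, d4, d5, d6, d7, d9}
… ∩ ⟦d2 faced⟧ = {d1, d2, d4, d5, d6, d7, d9} ∩ {d2, d5, d6, d7} = {d2, d5, d6, d7}
… ∩ ⟦behind d1⟧ = {d2, d5, d6, d7} ∩ {d2, d3, d4, d7, d8} = {d2, d7}
… ∩ ⟦northern⟧ = {d2, d7} ∩ {d1, d2, d3, d6, d7, d8, d9} = {d2, d7}
… ∩ ⟦visible⟧ = {d2, d7} ∩ {d1, d2, d4, d6, d8, d9} = {d2}
So ⟦northern visible bowl d2 faced behind d1⟧ = {d2}.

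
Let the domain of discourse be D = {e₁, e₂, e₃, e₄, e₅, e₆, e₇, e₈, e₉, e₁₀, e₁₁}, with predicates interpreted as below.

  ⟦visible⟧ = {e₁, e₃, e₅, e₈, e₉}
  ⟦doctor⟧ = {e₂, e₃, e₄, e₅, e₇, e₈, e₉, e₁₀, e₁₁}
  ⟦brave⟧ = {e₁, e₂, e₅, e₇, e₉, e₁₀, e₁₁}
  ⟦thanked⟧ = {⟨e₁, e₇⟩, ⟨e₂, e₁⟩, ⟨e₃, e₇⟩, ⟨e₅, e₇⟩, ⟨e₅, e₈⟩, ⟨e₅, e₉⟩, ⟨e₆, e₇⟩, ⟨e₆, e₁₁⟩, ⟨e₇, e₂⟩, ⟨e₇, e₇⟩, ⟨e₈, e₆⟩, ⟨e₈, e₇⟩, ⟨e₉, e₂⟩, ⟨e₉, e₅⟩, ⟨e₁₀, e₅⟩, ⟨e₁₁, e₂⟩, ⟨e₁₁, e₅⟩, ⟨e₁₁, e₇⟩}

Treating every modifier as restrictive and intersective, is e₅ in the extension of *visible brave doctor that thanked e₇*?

⟦that thanked e₇⟧ = {x : ⟨x, e₇⟩ ∈ ⟦thanked⟧} = {e₁, e₃, e₅, e₆, e₇, e₈, e₁₁}
⟦doctor⟧ = {e₂, e₃, e₄, e₅, e₇, e₈, e₉, e₁₀, e₁₁}
… ∩ ⟦that thanked e₇⟧ = {e₂, e₃, e₄, e₅, e₇, e₈, e₉, e₁₀, e₁₁} ∩ {e₁, e₃, e₅, e₆, e₇, e₈, e₁₁} = {e₃, e₅, e₇, e₈, e₁₁}
… ∩ ⟦visible⟧ = {e₃, e₅, e₇, e₈, e₁₁} ∩ {e₁, e₃, e₅, e₈, e₉} = {e₃, e₅, e₈}
… ∩ ⟦brave⟧ = {e₃, e₅, e₈} ∩ {e₁, e₂, e₅, e₇, e₉, e₁₀, e₁₁} = {e₅}
⟦visible brave doctor that thanked e₇⟧ = {e₅}; e₅ ∈ this set.

yes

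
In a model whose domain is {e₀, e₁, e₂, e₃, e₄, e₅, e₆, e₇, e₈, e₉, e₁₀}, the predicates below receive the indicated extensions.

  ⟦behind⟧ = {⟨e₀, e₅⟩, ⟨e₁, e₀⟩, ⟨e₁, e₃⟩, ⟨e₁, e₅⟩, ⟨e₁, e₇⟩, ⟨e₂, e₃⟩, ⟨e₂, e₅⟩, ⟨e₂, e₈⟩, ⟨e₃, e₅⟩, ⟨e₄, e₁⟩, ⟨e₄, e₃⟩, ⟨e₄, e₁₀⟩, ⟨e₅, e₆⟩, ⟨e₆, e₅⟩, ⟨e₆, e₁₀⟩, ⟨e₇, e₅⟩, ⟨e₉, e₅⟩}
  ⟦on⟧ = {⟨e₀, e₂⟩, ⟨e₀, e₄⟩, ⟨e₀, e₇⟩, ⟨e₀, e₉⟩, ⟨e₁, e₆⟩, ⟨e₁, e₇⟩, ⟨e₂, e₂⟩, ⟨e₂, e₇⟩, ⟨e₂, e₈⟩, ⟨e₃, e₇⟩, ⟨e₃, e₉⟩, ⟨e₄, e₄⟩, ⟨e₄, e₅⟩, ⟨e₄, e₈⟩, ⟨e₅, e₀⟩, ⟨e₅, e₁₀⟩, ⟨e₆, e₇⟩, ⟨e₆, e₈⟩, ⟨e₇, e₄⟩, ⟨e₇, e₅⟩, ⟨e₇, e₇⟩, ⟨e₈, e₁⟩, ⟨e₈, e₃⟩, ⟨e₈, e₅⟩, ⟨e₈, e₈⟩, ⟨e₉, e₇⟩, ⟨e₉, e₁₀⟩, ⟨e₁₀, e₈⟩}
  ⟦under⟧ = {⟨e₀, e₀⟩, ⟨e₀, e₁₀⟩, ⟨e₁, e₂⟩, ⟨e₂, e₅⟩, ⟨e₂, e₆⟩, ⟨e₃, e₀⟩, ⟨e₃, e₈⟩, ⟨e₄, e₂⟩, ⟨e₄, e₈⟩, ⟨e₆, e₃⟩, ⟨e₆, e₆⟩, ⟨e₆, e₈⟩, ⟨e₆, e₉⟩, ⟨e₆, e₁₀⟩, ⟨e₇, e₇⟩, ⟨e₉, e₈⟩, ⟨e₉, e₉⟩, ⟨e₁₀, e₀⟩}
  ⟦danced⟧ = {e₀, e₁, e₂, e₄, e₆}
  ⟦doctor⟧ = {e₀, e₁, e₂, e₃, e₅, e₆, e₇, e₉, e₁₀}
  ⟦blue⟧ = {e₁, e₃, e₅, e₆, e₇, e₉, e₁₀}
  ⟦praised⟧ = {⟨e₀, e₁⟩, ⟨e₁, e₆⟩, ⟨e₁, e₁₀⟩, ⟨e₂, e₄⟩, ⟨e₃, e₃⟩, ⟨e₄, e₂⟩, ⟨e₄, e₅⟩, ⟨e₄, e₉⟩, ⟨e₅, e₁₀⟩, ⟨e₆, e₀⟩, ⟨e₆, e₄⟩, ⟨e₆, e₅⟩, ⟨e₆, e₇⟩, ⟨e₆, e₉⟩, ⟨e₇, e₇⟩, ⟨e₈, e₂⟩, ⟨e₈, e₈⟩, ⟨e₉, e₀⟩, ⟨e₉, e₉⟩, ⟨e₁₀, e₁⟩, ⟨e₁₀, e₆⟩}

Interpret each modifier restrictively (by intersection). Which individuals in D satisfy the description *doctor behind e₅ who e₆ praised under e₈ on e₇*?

{e₉}

⟦behind e₅⟧ = {x : ⟨x, e₅⟩ ∈ ⟦behind⟧} = {e₀, e₁, e₂, e₃, e₆, e₇, e₉}
⟦who e₆ praised⟧ = {x : ⟨e₆, x⟩ ∈ ⟦praised⟧} = {e₀, e₄, e₅, e₇, e₉}
⟦under e₈⟧ = {x : ⟨x, e₈⟩ ∈ ⟦under⟧} = {e₃, e₄, e₆, e₉}
⟦on e₇⟧ = {x : ⟨x, e₇⟩ ∈ ⟦on⟧} = {e₀, e₁, e₂, e₃, e₆, e₇, e₉}
⟦doctor⟧ = {e₀, e₁, e₂, e₃, e₅, e₆, e₇, e₉, e₁₀}
… ∩ ⟦behind e₅⟧ = {e₀, e₁, e₂, e₃, e₅, e₆, e₇, e₉, e₁₀} ∩ {e₀, e₁, e₂, e₃, e₆, e₇, e₉} = {e₀, e₁, e₂, e₃, e₆, e₇, e₉}
… ∩ ⟦who e₆ praised⟧ = {e₀, e₁, e₂, e₃, e₆, e₇, e₉} ∩ {e₀, e₄, e₅, e₇, e₉} = {e₀, e₇, e₉}
… ∩ ⟦under e₈⟧ = {e₀, e₇, e₉} ∩ {e₃, e₄, e₆, e₉} = {e₉}
… ∩ ⟦on e₇⟧ = {e₉} ∩ {e₀, e₁, e₂, e₃, e₆, e₇, e₉} = {e₉}
So ⟦doctor behind e₅ who e₆ praised under e₈ on e₇⟧ = {e₉}.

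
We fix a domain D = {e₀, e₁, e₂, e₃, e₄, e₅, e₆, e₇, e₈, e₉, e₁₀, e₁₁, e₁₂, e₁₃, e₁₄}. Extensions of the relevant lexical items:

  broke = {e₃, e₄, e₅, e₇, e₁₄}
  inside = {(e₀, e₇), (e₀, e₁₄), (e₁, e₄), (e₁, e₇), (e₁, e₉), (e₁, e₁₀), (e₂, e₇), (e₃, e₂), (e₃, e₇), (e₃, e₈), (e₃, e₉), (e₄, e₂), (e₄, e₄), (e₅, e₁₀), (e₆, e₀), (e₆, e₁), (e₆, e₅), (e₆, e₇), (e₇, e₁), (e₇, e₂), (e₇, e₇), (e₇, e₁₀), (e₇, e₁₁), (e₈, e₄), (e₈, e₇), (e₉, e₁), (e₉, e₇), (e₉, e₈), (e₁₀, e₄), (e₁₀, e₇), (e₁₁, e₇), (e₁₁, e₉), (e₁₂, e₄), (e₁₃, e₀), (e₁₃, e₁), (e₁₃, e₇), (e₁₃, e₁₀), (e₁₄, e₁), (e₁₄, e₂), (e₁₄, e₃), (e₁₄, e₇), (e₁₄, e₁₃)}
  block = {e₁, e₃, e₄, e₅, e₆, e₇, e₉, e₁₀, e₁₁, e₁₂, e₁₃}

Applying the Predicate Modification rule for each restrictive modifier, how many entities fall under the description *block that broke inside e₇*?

⟦that broke⟧ = ⟦broke⟧ = {e₃, e₄, e₅, e₇, e₁₄}
⟦inside e₇⟧ = {x : ⟨x, e₇⟩ ∈ ⟦inside⟧} = {e₀, e₁, e₂, e₃, e₆, e₇, e₈, e₉, e₁₀, e₁₁, e₁₃, e₁₄}
⟦block⟧ = {e₁, e₃, e₄, e₅, e₆, e₇, e₉, e₁₀, e₁₁, e₁₂, e₁₃}
… ∩ ⟦that broke⟧ = {e₁, e₃, e₄, e₅, e₆, e₇, e₉, e₁₀, e₁₁, e₁₂, e₁₃} ∩ {e₃, e₄, e₅, e₇, e₁₄} = {e₃, e₄, e₅, e₇}
… ∩ ⟦inside e₇⟧ = {e₃, e₄, e₅, e₇} ∩ {e₀, e₁, e₂, e₃, e₆, e₇, e₈, e₉, e₁₀, e₁₁, e₁₃, e₁₄} = {e₃, e₇}
⟦block that broke inside e₇⟧ = {e₃, e₇}, so the cardinality is 2.

2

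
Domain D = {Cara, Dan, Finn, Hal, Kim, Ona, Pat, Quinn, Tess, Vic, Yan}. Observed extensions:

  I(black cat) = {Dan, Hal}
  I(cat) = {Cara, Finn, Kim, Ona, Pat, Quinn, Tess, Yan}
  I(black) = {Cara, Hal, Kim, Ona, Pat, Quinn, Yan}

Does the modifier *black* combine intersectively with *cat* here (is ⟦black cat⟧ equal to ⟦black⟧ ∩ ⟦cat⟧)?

no

⟦black⟧ ∩ ⟦cat⟧ = {Cara, Hal, Kim, Ona, Pat, Quinn, Yan} ∩ {Cara, Finn, Kim, Ona, Pat, Quinn, Tess, Yan} = {Cara, Kim, Ona, Pat, Quinn, Yan}
Observed ⟦black cat⟧ = {Dan, Hal}.
These differ, so the modifier is not intersective in this model.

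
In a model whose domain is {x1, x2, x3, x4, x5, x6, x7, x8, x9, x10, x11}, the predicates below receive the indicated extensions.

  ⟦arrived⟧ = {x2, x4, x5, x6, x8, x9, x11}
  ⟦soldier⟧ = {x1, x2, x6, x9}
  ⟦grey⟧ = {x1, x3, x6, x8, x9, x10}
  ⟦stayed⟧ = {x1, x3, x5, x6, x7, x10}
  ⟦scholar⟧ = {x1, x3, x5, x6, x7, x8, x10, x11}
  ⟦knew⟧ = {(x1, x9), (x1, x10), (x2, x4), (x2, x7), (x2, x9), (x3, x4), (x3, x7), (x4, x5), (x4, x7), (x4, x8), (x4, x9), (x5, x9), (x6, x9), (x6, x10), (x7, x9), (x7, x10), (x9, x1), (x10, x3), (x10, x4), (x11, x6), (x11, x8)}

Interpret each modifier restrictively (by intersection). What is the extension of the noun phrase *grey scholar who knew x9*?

⟦who knew x9⟧ = {x : ⟨x, x9⟩ ∈ ⟦knew⟧} = {x1, x2, x4, x5, x6, x7}
⟦scholar⟧ = {x1, x3, x5, x6, x7, x8, x10, x11}
… ∩ ⟦who knew x9⟧ = {x1, x3, x5, x6, x7, x8, x10, x11} ∩ {x1, x2, x4, x5, x6, x7} = {x1, x5, x6, x7}
… ∩ ⟦grey⟧ = {x1, x5, x6, x7} ∩ {x1, x3, x6, x8, x9, x10} = {x1, x6}
So ⟦grey scholar who knew x9⟧ = {x1, x6}.

{x1, x6}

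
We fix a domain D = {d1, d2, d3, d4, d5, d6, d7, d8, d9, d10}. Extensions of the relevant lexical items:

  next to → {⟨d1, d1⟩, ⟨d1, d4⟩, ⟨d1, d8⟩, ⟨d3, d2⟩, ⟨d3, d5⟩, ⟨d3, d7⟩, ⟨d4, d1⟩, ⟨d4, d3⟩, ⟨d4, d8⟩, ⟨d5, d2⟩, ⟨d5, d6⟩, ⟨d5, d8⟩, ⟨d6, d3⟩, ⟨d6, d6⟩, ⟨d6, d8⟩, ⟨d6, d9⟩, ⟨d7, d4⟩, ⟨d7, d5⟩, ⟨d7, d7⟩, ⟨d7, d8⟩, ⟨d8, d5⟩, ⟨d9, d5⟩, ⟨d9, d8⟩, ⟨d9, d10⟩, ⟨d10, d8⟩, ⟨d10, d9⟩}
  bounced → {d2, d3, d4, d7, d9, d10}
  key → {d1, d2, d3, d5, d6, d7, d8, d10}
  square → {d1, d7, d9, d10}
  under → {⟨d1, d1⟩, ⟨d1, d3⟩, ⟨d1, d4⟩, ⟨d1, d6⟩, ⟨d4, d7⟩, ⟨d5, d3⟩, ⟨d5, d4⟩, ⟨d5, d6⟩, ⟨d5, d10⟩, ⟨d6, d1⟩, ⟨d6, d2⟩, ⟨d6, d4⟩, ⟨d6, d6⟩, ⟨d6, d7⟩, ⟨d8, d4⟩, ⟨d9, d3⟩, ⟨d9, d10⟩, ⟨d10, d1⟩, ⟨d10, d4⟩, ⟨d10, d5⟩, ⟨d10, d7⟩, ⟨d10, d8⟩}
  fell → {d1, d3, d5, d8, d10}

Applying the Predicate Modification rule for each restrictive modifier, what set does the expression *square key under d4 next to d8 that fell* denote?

⟦under d4⟧ = {x : ⟨x, d4⟩ ∈ ⟦under⟧} = {d1, d5, d6, d8, d10}
⟦next to d8⟧ = {x : ⟨x, d8⟩ ∈ ⟦next to⟧} = {d1, d4, d5, d6, d7, d9, d10}
⟦that fell⟧ = ⟦fell⟧ = {d1, d3, d5, d8, d10}
⟦key⟧ = {d1, d2, d3, d5, d6, d7, d8, d10}
… ∩ ⟦under d4⟧ = {d1, d2, d3, d5, d6, d7, d8, d10} ∩ {d1, d5, d6, d8, d10} = {d1, d5, d6, d8, d10}
… ∩ ⟦next to d8⟧ = {d1, d5, d6, d8, d10} ∩ {d1, d4, d5, d6, d7, d9, d10} = {d1, d5, d6, d10}
… ∩ ⟦that fell⟧ = {d1, d5, d6, d10} ∩ {d1, d3, d5, d8, d10} = {d1, d5, d10}
… ∩ ⟦square⟧ = {d1, d5, d10} ∩ {d1, d7, d9, d10} = {d1, d10}
So ⟦square key under d4 next to d8 that fell⟧ = {d1, d10}.

{d1, d10}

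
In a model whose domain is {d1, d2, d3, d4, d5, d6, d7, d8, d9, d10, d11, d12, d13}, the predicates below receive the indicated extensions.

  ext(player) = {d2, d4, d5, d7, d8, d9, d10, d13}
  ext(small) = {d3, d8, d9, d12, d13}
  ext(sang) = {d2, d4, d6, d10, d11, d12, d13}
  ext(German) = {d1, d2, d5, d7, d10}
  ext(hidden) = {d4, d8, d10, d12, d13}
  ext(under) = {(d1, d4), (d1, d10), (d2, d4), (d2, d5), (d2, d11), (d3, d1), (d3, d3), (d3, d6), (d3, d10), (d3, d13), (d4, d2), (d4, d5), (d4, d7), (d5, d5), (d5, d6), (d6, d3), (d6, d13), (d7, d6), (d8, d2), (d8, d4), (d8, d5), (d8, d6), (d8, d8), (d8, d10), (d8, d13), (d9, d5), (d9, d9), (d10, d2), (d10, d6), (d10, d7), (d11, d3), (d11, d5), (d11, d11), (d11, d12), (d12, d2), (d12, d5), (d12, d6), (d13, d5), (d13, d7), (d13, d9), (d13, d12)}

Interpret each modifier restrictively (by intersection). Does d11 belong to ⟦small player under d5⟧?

⟦under d5⟧ = {x : ⟨x, d5⟩ ∈ ⟦under⟧} = {d2, d4, d5, d8, d9, d11, d12, d13}
⟦player⟧ = {d2, d4, d5, d7, d8, d9, d10, d13}
… ∩ ⟦under d5⟧ = {d2, d4, d5, d7, d8, d9, d10, d13} ∩ {d2, d4, d5, d8, d9, d11, d12, d13} = {d2, d4, d5, d8, d9, d13}
… ∩ ⟦small⟧ = {d2, d4, d5, d8, d9, d13} ∩ {d3, d8, d9, d12, d13} = {d8, d9, d13}
⟦small player under d5⟧ = {d8, d9, d13}; d11 ∉ this set.

no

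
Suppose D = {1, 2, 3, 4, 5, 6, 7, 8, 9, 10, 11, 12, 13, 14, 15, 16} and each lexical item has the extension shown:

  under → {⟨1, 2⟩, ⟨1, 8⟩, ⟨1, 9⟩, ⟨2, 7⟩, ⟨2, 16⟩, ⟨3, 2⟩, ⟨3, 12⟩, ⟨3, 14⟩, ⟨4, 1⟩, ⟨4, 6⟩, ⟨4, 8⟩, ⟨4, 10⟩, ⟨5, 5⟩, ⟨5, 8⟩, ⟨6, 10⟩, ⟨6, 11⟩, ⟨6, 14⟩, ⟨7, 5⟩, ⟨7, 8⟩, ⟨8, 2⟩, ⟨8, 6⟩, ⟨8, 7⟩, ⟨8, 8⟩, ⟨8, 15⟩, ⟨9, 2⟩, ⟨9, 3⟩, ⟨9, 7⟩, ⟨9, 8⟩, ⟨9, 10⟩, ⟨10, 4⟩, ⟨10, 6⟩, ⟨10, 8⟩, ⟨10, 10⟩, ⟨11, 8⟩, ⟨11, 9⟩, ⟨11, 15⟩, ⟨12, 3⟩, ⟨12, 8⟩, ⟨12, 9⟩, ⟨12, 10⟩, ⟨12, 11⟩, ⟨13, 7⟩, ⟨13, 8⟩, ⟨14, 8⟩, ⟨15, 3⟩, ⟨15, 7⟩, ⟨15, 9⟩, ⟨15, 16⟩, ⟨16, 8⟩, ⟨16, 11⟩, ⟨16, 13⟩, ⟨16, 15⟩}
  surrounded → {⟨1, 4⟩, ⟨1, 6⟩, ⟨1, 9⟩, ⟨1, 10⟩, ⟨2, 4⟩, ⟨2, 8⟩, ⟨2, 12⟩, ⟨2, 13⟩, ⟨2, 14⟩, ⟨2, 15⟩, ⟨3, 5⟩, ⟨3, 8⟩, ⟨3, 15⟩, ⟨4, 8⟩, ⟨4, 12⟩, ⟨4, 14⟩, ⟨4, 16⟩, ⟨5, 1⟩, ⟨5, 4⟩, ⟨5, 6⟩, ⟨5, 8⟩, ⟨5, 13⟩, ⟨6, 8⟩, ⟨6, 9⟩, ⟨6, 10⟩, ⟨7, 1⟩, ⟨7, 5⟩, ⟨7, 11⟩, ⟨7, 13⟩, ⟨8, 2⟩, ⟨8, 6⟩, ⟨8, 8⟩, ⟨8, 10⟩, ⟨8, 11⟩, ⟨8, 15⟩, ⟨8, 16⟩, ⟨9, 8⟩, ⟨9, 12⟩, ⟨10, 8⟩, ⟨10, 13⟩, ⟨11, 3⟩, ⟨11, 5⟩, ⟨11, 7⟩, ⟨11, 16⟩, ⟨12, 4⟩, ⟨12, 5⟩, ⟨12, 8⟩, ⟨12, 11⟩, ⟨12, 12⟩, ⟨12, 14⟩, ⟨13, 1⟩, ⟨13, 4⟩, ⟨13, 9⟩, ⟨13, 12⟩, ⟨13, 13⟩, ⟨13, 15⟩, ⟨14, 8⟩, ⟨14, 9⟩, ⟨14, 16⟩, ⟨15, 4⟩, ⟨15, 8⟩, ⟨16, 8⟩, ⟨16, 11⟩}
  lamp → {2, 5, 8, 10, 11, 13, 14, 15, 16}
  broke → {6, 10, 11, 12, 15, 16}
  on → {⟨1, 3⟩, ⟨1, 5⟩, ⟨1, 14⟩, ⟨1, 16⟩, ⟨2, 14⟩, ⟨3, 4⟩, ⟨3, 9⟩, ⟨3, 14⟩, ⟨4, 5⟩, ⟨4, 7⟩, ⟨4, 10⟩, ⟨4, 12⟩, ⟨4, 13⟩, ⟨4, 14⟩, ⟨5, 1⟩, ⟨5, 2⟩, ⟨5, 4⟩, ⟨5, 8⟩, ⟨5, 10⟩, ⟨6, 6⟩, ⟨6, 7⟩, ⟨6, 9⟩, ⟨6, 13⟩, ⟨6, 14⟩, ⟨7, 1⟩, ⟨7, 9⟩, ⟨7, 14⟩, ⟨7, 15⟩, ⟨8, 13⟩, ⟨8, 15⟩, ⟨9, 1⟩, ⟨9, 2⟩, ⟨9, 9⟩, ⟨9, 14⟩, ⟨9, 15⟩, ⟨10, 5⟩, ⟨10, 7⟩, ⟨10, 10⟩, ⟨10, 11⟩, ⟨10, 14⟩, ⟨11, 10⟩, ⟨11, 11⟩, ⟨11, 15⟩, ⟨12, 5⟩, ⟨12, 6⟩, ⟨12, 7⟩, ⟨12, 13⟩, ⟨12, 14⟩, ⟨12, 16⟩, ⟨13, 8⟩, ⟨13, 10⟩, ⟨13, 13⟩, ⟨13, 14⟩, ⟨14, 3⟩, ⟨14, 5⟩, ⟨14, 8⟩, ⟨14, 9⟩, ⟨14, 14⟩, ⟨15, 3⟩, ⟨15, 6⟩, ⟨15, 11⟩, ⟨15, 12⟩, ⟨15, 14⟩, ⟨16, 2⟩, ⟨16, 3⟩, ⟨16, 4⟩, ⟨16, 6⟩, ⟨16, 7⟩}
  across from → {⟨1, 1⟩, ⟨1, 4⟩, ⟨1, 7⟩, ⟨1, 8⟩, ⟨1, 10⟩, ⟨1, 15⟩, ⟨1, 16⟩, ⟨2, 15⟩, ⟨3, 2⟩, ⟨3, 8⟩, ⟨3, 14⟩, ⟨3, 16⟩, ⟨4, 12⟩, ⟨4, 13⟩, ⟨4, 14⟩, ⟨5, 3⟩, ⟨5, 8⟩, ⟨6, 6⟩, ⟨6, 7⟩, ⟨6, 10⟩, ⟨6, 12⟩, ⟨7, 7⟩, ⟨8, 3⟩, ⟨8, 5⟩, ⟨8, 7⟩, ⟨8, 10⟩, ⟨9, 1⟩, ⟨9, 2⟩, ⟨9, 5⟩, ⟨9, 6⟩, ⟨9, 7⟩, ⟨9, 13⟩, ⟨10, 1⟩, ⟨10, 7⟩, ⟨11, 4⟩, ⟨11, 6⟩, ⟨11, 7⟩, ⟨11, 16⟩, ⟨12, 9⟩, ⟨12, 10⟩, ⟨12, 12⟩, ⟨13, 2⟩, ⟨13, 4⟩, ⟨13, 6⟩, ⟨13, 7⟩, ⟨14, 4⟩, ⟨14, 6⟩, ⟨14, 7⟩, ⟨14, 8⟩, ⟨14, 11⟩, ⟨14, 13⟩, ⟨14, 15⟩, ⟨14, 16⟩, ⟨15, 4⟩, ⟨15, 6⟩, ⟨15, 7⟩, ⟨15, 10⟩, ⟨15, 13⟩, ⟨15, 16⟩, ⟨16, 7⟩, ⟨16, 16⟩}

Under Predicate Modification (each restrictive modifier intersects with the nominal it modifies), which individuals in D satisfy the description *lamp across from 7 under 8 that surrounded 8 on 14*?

⟦across from 7⟧ = {x : ⟨x, 7⟩ ∈ ⟦across from⟧} = {1, 6, 7, 8, 9, 10, 11, 13, 14, 15, 16}
⟦under 8⟧ = {x : ⟨x, 8⟩ ∈ ⟦under⟧} = {1, 4, 5, 7, 8, 9, 10, 11, 12, 13, 14, 16}
⟦that surrounded 8⟧ = {x : ⟨x, 8⟩ ∈ ⟦surrounded⟧} = {2, 3, 4, 5, 6, 8, 9, 10, 12, 14, 15, 16}
⟦on 14⟧ = {x : ⟨x, 14⟩ ∈ ⟦on⟧} = {1, 2, 3, 4, 6, 7, 9, 10, 12, 13, 14, 15}
⟦lamp⟧ = {2, 5, 8, 10, 11, 13, 14, 15, 16}
… ∩ ⟦across from 7⟧ = {2, 5, 8, 10, 11, 13, 14, 15, 16} ∩ {1, 6, 7, 8, 9, 10, 11, 13, 14, 15, 16} = {8, 10, 11, 13, 14, 15, 16}
… ∩ ⟦under 8⟧ = {8, 10, 11, 13, 14, 15, 16} ∩ {1, 4, 5, 7, 8, 9, 10, 11, 12, 13, 14, 16} = {8, 10, 11, 13, 14, 16}
… ∩ ⟦that surrounded 8⟧ = {8, 10, 11, 13, 14, 16} ∩ {2, 3, 4, 5, 6, 8, 9, 10, 12, 14, 15, 16} = {8, 10, 14, 16}
… ∩ ⟦on 14⟧ = {8, 10, 14, 16} ∩ {1, 2, 3, 4, 6, 7, 9, 10, 12, 13, 14, 15} = {10, 14}
So ⟦lamp across from 7 under 8 that surrounded 8 on 14⟧ = {10, 14}.

{10, 14}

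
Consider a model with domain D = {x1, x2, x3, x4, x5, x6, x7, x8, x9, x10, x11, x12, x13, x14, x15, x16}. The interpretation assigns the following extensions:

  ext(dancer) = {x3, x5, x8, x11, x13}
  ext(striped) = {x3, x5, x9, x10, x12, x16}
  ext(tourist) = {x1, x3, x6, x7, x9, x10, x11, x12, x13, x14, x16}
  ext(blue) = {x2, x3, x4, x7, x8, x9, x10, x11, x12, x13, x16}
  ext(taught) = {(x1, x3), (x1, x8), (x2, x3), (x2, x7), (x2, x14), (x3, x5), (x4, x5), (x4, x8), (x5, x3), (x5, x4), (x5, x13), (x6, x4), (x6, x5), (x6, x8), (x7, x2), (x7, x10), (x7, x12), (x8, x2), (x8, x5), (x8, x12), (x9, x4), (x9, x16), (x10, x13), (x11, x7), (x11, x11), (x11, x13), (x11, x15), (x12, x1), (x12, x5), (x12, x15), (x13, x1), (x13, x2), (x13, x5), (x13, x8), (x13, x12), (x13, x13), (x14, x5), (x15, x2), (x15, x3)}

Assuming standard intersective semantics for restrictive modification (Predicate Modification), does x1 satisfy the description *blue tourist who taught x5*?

no

⟦who taught x5⟧ = {x : ⟨x, x5⟩ ∈ ⟦taught⟧} = {x3, x4, x6, x8, x12, x13, x14}
⟦tourist⟧ = {x1, x3, x6, x7, x9, x10, x11, x12, x13, x14, x16}
… ∩ ⟦who taught x5⟧ = {x1, x3, x6, x7, x9, x10, x11, x12, x13, x14, x16} ∩ {x3, x4, x6, x8, x12, x13, x14} = {x3, x6, x12, x13, x14}
… ∩ ⟦blue⟧ = {x3, x6, x12, x13, x14} ∩ {x2, x3, x4, x7, x8, x9, x10, x11, x12, x13, x16} = {x3, x12, x13}
⟦blue tourist who taught x5⟧ = {x3, x12, x13}; x1 ∉ this set.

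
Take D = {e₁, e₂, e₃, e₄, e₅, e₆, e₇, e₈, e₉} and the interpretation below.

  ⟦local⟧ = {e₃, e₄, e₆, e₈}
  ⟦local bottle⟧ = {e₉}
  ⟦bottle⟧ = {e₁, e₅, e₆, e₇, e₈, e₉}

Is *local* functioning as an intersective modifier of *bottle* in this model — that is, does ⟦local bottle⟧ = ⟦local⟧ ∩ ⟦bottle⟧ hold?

⟦local⟧ ∩ ⟦bottle⟧ = {e₃, e₄, e₆, e₈} ∩ {e₁, e₅, e₆, e₇, e₈, e₉} = {e₆, e₈}
Observed ⟦local bottle⟧ = {e₉}.
These differ, so the modifier is not intersective in this model.

no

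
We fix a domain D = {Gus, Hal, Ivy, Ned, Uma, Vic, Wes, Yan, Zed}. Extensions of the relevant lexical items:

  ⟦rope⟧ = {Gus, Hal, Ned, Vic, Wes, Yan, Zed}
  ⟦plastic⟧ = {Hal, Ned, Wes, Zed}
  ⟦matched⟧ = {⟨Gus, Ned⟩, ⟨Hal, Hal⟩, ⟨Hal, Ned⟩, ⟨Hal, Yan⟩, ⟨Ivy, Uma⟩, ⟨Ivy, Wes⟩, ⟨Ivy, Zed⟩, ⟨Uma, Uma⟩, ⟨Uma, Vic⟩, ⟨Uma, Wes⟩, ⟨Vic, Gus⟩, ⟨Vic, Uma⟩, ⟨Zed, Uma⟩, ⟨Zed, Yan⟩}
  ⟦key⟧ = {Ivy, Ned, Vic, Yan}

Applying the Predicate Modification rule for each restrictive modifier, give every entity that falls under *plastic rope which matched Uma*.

{Zed}

⟦which matched Uma⟧ = {x : ⟨x, Uma⟩ ∈ ⟦matched⟧} = {Ivy, Uma, Vic, Zed}
⟦rope⟧ = {Gus, Hal, Ned, Vic, Wes, Yan, Zed}
… ∩ ⟦which matched Uma⟧ = {Gus, Hal, Ned, Vic, Wes, Yan, Zed} ∩ {Ivy, Uma, Vic, Zed} = {Vic, Zed}
… ∩ ⟦plastic⟧ = {Vic, Zed} ∩ {Hal, Ned, Wes, Zed} = {Zed}
So ⟦plastic rope which matched Uma⟧ = {Zed}.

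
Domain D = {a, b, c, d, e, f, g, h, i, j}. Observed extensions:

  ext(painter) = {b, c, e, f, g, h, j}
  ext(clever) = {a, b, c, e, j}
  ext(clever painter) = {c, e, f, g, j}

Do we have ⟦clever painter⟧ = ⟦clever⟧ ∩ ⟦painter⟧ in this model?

no

⟦clever⟧ ∩ ⟦painter⟧ = {a, b, c, e, j} ∩ {b, c, e, f, g, h, j} = {b, c, e, j}
Observed ⟦clever painter⟧ = {c, e, f, g, j}.
These differ, so the modifier is not intersective in this model.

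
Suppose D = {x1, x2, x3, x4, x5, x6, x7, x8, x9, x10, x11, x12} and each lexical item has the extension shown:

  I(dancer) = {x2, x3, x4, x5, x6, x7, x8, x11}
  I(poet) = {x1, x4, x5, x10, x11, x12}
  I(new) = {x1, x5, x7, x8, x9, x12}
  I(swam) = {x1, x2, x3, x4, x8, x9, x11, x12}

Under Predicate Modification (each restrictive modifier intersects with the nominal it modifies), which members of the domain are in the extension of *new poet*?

{x1, x5, x12}

⟦poet⟧ = {x1, x4, x5, x10, x11, x12}
… ∩ ⟦new⟧ = {x1, x4, x5, x10, x11, x12} ∩ {x1, x5, x7, x8, x9, x12} = {x1, x5, x12}
So ⟦new poet⟧ = {x1, x5, x12}.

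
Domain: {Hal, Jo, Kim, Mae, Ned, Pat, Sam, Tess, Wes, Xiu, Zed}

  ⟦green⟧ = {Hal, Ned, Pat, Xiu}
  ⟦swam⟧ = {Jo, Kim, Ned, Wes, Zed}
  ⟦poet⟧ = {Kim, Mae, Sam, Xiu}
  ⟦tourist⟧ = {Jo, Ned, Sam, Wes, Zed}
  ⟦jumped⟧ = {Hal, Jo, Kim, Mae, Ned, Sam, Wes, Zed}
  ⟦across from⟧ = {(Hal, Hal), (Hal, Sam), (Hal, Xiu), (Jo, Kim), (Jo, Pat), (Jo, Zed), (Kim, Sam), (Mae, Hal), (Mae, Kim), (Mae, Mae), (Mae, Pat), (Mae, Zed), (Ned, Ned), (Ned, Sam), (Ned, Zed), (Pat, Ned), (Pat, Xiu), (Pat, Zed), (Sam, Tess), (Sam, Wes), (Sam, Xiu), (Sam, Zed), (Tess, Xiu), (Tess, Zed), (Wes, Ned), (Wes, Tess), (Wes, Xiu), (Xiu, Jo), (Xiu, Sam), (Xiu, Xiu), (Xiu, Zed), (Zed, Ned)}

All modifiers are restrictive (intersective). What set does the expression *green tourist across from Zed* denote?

⟦across from Zed⟧ = {x : ⟨x, Zed⟩ ∈ ⟦across from⟧} = {Jo, Mae, Ned, Pat, Sam, Tess, Xiu}
⟦tourist⟧ = {Jo, Ned, Sam, Wes, Zed}
… ∩ ⟦across from Zed⟧ = {Jo, Ned, Sam, Wes, Zed} ∩ {Jo, Mae, Ned, Pat, Sam, Tess, Xiu} = {Jo, Ned, Sam}
… ∩ ⟦green⟧ = {Jo, Ned, Sam} ∩ {Hal, Ned, Pat, Xiu} = {Ned}
So ⟦green tourist across from Zed⟧ = {Ned}.

{Ned}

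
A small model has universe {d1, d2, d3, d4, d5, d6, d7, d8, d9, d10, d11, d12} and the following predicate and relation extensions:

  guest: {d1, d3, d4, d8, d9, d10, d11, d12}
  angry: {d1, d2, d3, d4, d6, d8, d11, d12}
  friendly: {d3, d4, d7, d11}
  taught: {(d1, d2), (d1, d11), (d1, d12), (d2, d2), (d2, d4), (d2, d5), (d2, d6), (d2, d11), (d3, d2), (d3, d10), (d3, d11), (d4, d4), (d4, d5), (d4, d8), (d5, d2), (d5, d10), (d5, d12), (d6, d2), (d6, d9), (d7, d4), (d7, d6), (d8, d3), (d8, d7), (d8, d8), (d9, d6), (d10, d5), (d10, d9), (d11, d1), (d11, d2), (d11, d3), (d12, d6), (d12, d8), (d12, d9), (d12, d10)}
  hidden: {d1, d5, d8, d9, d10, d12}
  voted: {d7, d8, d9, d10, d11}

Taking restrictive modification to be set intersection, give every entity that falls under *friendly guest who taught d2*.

{d3, d11}

⟦who taught d2⟧ = {x : ⟨x, d2⟩ ∈ ⟦taught⟧} = {d1, d2, d3, d5, d6, d11}
⟦guest⟧ = {d1, d3, d4, d8, d9, d10, d11, d12}
… ∩ ⟦who taught d2⟧ = {d1, d3, d4, d8, d9, d10, d11, d12} ∩ {d1, d2, d3, d5, d6, d11} = {d1, d3, d11}
… ∩ ⟦friendly⟧ = {d1, d3, d11} ∩ {d3, d4, d7, d11} = {d3, d11}
So ⟦friendly guest who taught d2⟧ = {d3, d11}.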